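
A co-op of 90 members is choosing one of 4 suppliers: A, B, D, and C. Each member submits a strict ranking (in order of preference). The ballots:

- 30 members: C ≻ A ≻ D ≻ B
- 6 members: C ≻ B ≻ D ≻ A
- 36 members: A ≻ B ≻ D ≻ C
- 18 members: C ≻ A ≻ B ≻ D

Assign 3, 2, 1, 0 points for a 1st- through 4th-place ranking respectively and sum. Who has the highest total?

A: 30·2 + 6·0 + 36·3 + 18·2 = 204
B: 30·0 + 6·2 + 36·2 + 18·1 = 102
D: 30·1 + 6·1 + 36·1 + 18·0 = 72
C: 30·3 + 6·3 + 36·0 + 18·3 = 162
A has the highest Borda score (204).

A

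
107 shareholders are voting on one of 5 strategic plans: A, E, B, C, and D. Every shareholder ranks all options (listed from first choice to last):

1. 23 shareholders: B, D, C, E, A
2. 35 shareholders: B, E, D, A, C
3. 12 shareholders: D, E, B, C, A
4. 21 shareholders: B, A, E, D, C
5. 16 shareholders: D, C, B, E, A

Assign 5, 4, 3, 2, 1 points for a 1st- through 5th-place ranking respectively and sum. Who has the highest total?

B

A: 23·1 + 35·2 + 12·1 + 21·4 + 16·1 = 205
E: 23·2 + 35·4 + 12·4 + 21·3 + 16·2 = 329
B: 23·5 + 35·5 + 12·3 + 21·5 + 16·3 = 479
C: 23·3 + 35·1 + 12·2 + 21·1 + 16·4 = 213
D: 23·4 + 35·3 + 12·5 + 21·2 + 16·5 = 379
B has the highest Borda score (479).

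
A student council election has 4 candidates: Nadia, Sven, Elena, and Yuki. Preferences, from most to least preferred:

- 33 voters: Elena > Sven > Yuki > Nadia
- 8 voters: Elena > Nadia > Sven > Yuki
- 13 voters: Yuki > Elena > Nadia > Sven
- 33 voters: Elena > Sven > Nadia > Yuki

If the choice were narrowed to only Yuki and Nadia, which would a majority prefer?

Voters preferring Yuki to Nadia: 46; preferring Nadia to Yuki: 41.
Yuki wins the head-to-head.

Yuki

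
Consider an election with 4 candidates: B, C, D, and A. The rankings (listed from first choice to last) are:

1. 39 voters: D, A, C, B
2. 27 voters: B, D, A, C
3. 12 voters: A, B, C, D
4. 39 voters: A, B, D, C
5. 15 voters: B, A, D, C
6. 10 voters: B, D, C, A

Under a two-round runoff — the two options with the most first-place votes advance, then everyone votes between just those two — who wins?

Round 1 first-place votes: B 52, C 0, D 39, A 51.
B and A advance.
Runoff: B is preferred to A by 52 voters; A by 90.
A wins the runoff.

A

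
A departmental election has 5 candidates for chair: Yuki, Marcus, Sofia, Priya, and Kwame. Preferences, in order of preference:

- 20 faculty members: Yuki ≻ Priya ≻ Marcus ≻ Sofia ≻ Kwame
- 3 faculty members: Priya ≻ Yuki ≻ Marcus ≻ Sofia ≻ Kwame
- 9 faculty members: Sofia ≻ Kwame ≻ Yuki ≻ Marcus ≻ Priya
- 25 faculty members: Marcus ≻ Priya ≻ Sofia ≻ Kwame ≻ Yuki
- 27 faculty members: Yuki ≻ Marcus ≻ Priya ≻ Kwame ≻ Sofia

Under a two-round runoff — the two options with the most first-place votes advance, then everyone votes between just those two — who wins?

Yuki

Round 1 first-place votes: Yuki 47, Marcus 25, Sofia 9, Priya 3, Kwame 0.
Yuki and Marcus advance.
Runoff: Yuki is preferred to Marcus by 59 voters; Marcus by 25.
Yuki wins the runoff.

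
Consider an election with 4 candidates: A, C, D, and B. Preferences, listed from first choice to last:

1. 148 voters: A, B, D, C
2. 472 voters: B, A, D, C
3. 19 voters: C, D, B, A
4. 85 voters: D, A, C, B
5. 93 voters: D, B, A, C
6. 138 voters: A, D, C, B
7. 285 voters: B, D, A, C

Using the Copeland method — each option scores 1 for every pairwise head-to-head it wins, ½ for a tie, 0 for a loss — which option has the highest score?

B

A: beats C and D; loses to B → score 2.
C: loses to A, D, and B → score 0.
D: beats C; loses to A and B → score 1.
B: beats A, C, and D → score 3.
B has the best pairwise record.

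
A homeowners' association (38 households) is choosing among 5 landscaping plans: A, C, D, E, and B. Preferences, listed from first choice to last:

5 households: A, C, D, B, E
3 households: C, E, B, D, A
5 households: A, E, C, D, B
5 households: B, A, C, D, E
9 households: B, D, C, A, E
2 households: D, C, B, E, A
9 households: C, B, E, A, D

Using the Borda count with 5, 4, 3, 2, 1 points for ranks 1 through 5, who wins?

A: 5·5 + 3·1 + 5·5 + 5·4 + 9·2 + 2·1 + 9·2 = 111
C: 5·4 + 3·5 + 5·3 + 5·3 + 9·3 + 2·4 + 9·5 = 145
D: 5·3 + 3·2 + 5·2 + 5·2 + 9·4 + 2·5 + 9·1 = 96
E: 5·1 + 3·4 + 5·4 + 5·1 + 9·1 + 2·2 + 9·3 = 82
B: 5·2 + 3·3 + 5·1 + 5·5 + 9·5 + 2·3 + 9·4 = 136
C has the highest Borda score (145).

C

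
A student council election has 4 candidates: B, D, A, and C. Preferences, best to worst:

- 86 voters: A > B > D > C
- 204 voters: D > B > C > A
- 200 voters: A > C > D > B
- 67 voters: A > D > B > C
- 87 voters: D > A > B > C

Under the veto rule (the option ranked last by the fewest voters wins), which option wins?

D

Last-place votes: B 200, D 0, A 204, C 240.
D is ranked last by the fewest voters, so D wins.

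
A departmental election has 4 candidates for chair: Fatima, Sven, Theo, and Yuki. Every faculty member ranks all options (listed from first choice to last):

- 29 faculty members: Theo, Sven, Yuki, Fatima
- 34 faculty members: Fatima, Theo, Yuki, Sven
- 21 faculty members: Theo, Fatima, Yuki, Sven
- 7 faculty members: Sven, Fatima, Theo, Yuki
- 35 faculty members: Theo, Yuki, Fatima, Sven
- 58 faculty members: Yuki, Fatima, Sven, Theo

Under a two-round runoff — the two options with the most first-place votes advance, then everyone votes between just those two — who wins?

Theo

Round 1 first-place votes: Fatima 34, Sven 7, Theo 85, Yuki 58.
Theo and Yuki advance.
Runoff: Theo is preferred to Yuki by 126 voters; Yuki by 58.
Theo wins the runoff.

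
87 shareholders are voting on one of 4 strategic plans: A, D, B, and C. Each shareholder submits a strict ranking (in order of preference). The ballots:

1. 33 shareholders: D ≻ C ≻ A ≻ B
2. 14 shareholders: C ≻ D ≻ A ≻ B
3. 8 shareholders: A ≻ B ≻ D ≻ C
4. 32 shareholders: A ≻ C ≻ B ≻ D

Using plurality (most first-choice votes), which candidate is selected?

First-place votes: A 40, D 33, B 0, C 14.
A has the most first-place votes.

A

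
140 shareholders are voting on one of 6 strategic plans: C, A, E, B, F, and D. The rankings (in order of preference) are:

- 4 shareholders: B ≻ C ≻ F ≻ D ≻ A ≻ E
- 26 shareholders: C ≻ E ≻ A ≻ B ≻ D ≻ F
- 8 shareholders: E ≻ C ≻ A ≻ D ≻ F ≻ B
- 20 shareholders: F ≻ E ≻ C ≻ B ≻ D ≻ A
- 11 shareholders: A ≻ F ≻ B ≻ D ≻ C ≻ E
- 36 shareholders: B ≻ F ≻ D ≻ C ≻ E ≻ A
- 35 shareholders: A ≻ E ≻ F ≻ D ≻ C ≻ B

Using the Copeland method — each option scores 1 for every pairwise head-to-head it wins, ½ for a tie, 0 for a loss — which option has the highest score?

C: beats A, E, and B; loses to F and D → score 3.
A: beats B, F, and D; loses to C and E → score 3.
E: beats A, B, and D; loses to C and F → score 3.
B: beats D; loses to C, A, E, and F → score 1.
F: beats C, E, B, and D; loses to A → score 4.
D: beats C; loses to A, E, B, and F → score 1.
F has the best pairwise record.

F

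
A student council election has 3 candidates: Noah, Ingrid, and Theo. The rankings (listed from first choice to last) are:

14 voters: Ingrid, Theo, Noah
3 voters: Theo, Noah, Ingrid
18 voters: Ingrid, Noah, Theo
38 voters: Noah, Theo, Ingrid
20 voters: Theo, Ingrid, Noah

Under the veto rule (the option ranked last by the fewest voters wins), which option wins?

Last-place votes: Noah 34, Ingrid 41, Theo 18.
Theo is ranked last by the fewest voters, so Theo wins.

Theo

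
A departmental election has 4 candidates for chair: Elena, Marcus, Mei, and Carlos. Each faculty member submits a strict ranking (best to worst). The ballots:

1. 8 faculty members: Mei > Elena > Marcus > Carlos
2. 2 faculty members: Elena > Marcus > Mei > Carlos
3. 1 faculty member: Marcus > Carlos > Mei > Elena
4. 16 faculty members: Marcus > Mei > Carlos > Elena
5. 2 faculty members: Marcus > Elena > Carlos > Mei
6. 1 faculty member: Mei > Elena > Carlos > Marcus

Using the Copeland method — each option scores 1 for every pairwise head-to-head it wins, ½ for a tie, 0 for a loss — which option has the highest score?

Marcus

Elena: loses to Marcus, Mei, and Carlos → score 0.
Marcus: beats Elena, Mei, and Carlos → score 3.
Mei: beats Elena and Carlos; loses to Marcus → score 2.
Carlos: beats Elena; loses to Marcus and Mei → score 1.
Marcus has the best pairwise record.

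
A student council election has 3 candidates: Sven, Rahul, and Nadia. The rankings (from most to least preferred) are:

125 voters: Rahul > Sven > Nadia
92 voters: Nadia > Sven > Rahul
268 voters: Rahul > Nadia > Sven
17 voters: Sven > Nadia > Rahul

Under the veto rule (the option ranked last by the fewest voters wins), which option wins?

Rahul

Last-place votes: Sven 268, Rahul 109, Nadia 125.
Rahul is ranked last by the fewest voters, so Rahul wins.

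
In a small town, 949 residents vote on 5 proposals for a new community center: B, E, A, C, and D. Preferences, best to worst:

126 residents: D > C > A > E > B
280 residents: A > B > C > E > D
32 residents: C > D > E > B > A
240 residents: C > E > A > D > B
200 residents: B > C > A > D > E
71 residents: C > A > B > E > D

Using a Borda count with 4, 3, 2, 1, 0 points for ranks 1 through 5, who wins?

B: 126·0 + 280·3 + 32·1 + 240·0 + 200·4 + 71·2 = 1814
E: 126·1 + 280·1 + 32·2 + 240·3 + 200·0 + 71·1 = 1261
A: 126·2 + 280·4 + 32·0 + 240·2 + 200·2 + 71·3 = 2465
C: 126·3 + 280·2 + 32·4 + 240·4 + 200·3 + 71·4 = 2910
D: 126·4 + 280·0 + 32·3 + 240·1 + 200·1 + 71·0 = 1040
C has the highest Borda score (2910).

C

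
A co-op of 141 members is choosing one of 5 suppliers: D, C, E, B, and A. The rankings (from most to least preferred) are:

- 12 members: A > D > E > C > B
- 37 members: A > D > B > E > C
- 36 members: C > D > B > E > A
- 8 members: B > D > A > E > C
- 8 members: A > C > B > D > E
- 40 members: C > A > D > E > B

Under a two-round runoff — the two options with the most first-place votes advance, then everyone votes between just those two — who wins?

Round 1 first-place votes: D 0, C 76, E 0, B 8, A 57.
C and A advance.
Runoff: C is preferred to A by 76 voters; A by 65.
C wins the runoff.

C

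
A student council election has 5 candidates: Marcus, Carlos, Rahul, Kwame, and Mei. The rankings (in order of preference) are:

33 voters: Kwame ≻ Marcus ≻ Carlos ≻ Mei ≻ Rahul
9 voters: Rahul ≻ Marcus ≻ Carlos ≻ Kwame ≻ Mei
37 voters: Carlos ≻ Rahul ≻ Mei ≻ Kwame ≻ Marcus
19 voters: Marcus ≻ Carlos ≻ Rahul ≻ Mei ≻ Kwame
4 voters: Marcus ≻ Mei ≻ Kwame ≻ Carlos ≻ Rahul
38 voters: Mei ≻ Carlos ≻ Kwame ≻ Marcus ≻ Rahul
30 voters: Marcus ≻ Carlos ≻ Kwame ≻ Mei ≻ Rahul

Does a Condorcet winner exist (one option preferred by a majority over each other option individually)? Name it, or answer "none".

none

Checking pairwise contests:
Kwame beats Marcus 108–62.
Marcus beats Carlos 95–75.
Marcus beats Rahul 124–46.
Carlos beats Kwame 133–37.
Marcus beats Mei 95–75.
Every option loses at least one head-to-head, so there is no Condorcet winner.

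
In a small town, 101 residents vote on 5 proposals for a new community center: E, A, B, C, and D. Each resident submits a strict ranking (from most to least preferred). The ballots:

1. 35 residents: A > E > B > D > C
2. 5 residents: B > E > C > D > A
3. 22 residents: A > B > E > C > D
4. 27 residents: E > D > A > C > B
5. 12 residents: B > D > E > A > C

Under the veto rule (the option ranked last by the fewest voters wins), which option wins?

Last-place votes: E 0, A 5, B 27, C 47, D 22.
E is ranked last by the fewest voters, so E wins.

E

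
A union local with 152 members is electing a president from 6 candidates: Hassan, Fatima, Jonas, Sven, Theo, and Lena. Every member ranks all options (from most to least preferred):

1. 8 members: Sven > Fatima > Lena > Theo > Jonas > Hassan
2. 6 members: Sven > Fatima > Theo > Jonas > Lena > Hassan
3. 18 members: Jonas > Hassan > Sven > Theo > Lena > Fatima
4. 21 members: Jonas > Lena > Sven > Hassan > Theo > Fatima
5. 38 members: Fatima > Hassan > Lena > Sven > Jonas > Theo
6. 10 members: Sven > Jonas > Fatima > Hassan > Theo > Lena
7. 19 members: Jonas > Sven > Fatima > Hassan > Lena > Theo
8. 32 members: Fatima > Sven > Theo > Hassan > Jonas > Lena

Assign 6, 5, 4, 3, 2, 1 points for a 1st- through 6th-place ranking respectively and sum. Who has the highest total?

Hassan: 8·1 + 6·1 + 18·5 + 21·3 + 38·5 + 10·3 + 19·3 + 32·3 = 540
Fatima: 8·5 + 6·5 + 18·1 + 21·1 + 38·6 + 10·4 + 19·4 + 32·6 = 645
Jonas: 8·2 + 6·3 + 18·6 + 21·6 + 38·2 + 10·5 + 19·6 + 32·2 = 572
Sven: 8·6 + 6·6 + 18·4 + 21·4 + 38·3 + 10·6 + 19·5 + 32·5 = 669
Theo: 8·3 + 6·4 + 18·3 + 21·2 + 38·1 + 10·2 + 19·1 + 32·4 = 349
Lena: 8·4 + 6·2 + 18·2 + 21·5 + 38·4 + 10·1 + 19·2 + 32·1 = 417
Sven has the highest Borda score (669).

Sven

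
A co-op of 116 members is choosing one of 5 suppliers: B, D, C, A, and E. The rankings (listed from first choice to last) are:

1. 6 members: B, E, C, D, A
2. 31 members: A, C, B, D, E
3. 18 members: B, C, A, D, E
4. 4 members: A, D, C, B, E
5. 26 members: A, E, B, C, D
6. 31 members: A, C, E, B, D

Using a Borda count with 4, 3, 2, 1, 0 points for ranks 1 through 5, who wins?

A

B: 6·4 + 31·2 + 18·4 + 4·1 + 26·2 + 31·1 = 245
D: 6·1 + 31·1 + 18·1 + 4·3 + 26·0 + 31·0 = 67
C: 6·2 + 31·3 + 18·3 + 4·2 + 26·1 + 31·3 = 286
A: 6·0 + 31·4 + 18·2 + 4·4 + 26·4 + 31·4 = 404
E: 6·3 + 31·0 + 18·0 + 4·0 + 26·3 + 31·2 = 158
A has the highest Borda score (404).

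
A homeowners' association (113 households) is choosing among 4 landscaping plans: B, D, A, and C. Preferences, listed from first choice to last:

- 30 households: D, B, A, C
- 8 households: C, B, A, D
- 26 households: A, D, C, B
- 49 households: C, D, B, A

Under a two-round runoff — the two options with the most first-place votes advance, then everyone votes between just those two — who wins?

C

Round 1 first-place votes: B 0, D 30, A 26, C 57.
C and D advance.
Runoff: C is preferred to D by 57 voters; D by 56.
C wins the runoff.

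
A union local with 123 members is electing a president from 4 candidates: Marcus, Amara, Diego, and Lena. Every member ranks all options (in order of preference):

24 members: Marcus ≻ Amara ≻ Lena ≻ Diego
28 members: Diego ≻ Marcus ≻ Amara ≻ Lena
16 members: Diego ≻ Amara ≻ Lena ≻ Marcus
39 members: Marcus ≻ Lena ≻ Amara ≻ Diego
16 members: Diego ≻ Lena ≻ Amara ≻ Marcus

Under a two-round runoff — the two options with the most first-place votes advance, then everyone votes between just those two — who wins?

Marcus

Round 1 first-place votes: Marcus 63, Amara 0, Diego 60, Lena 0.
Marcus and Diego advance.
Runoff: Marcus is preferred to Diego by 63 voters; Diego by 60.
Marcus wins the runoff.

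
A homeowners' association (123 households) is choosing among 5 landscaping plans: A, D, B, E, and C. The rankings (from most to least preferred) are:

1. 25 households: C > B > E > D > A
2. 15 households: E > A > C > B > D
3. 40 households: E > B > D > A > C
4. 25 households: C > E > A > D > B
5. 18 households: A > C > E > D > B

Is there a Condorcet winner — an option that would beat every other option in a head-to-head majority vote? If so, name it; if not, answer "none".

Checking pairwise contests:
D beats A 65–58.
B beats D 80–43.
E beats B 98–25.
C beats E 68–55.
A beats C 73–50.
Every option loses at least one head-to-head, so there is no Condorcet winner.

none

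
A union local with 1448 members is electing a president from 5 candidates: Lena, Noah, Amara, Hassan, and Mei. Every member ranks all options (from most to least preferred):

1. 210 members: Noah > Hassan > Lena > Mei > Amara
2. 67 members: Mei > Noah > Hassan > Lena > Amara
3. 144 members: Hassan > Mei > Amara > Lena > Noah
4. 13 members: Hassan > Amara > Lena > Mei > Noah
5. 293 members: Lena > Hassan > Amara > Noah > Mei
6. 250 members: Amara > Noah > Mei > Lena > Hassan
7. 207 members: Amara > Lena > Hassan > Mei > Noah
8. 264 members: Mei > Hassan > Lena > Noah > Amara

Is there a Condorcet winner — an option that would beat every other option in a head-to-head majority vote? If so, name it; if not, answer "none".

Checking pairwise contests:
Mei beats Lena 725–723.
Lena beats Noah 921–527.
Lena beats Amara 834–614.
Lena beats Hassan 750–698.
Noah beats Mei 753–695.
Every option loses at least one head-to-head, so there is no Condorcet winner.

none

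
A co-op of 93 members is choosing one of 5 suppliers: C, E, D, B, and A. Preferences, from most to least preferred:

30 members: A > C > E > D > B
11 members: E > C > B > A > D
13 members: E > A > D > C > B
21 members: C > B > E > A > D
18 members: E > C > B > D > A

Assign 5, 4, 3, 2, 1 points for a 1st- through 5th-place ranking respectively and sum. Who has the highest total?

C: 30·4 + 11·4 + 13·2 + 21·5 + 18·4 = 367
E: 30·3 + 11·5 + 13·5 + 21·3 + 18·5 = 363
D: 30·2 + 11·1 + 13·3 + 21·1 + 18·2 = 167
B: 30·1 + 11·3 + 13·1 + 21·4 + 18·3 = 214
A: 30·5 + 11·2 + 13·4 + 21·2 + 18·1 = 284
C has the highest Borda score (367).

C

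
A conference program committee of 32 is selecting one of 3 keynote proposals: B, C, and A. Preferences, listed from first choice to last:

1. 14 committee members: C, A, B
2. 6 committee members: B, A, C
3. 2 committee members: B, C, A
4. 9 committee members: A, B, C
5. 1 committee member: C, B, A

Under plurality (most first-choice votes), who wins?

First-place votes: B 8, C 15, A 9.
C has the most first-place votes.

C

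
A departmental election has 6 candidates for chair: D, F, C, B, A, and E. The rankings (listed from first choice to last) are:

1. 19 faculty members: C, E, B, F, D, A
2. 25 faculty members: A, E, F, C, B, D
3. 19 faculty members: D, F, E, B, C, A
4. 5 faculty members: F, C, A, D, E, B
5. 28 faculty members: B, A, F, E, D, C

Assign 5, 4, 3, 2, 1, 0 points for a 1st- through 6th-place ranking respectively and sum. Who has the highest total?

D: 19·1 + 25·0 + 19·5 + 5·2 + 28·1 = 152
F: 19·2 + 25·3 + 19·4 + 5·5 + 28·3 = 298
C: 19·5 + 25·2 + 19·1 + 5·4 + 28·0 = 184
B: 19·3 + 25·1 + 19·2 + 5·0 + 28·5 = 260
A: 19·0 + 25·5 + 19·0 + 5·3 + 28·4 = 252
E: 19·4 + 25·4 + 19·3 + 5·1 + 28·2 = 294
F has the highest Borda score (298).

F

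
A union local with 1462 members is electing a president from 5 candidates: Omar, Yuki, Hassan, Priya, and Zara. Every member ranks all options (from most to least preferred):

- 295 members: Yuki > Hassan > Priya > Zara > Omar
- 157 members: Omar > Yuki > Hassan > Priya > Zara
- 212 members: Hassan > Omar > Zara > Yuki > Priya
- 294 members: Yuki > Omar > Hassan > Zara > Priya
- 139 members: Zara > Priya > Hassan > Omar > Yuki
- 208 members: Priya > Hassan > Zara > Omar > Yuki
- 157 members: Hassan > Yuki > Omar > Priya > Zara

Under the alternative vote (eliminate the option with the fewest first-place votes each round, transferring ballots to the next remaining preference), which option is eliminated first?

Round 1: Omar 157, Yuki 589, Hassan 369, Priya 208, Zara 139. Eliminate Zara.

Zara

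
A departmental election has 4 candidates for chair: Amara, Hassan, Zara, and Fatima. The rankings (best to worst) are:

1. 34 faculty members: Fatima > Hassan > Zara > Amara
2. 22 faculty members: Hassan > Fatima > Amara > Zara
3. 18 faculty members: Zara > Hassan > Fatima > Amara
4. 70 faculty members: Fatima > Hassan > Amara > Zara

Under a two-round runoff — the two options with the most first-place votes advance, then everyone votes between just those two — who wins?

Round 1 first-place votes: Amara 0, Hassan 22, Zara 18, Fatima 104.
Fatima and Hassan advance.
Runoff: Fatima is preferred to Hassan by 104 voters; Hassan by 40.
Fatima wins the runoff.

Fatima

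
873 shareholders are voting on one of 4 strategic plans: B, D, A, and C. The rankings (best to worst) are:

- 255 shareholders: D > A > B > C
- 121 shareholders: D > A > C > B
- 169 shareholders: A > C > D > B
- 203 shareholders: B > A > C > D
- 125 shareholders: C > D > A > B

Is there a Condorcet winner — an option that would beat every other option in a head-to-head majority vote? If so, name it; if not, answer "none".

Checking pairwise contests:
D beats B 670–203.
C beats D 497–376.
D beats A 501–372.
B beats C 458–415.
Every option loses at least one head-to-head, so there is no Condorcet winner.

none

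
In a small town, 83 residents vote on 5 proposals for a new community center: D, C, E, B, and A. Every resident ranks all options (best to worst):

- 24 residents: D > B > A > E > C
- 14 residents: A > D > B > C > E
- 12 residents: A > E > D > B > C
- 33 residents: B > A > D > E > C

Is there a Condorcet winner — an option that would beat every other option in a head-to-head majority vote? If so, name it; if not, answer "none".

Checking pairwise contests:
A beats D 59–24.
D beats C 83–0.
D beats E 71–12.
D beats B 50–33.
B beats A 57–26.
Every option loses at least one head-to-head, so there is no Condorcet winner.

none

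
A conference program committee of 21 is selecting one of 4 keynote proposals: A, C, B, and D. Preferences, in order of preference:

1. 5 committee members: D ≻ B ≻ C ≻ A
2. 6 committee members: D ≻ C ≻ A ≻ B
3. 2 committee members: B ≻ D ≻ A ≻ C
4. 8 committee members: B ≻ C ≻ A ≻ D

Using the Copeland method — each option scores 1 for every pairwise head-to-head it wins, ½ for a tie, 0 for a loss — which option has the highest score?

D

A: loses to C, B, and D → score 0.
C: beats A; loses to B and D → score 1.
B: beats A and C; loses to D → score 2.
D: beats A, C, and B → score 3.
D has the best pairwise record.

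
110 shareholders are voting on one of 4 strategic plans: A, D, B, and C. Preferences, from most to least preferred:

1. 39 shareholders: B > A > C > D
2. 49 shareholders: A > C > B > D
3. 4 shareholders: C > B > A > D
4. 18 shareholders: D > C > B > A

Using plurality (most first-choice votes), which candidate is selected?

First-place votes: A 49, D 18, B 39, C 4.
A has the most first-place votes.

A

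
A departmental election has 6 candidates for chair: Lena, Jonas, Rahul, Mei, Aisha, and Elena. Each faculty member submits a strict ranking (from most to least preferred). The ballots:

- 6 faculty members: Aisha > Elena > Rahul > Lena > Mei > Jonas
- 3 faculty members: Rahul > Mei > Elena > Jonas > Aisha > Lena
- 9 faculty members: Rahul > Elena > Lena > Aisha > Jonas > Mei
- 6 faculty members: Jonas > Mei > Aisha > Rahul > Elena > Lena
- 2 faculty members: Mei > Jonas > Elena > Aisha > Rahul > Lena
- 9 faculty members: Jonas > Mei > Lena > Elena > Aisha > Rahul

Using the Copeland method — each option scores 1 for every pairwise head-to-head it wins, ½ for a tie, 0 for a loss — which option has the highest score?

Rahul

Lena: beats Aisha; loses to Jonas, Rahul, Mei, and Elena → score 1.
Jonas: beats Lena, Mei, and Aisha; loses to Rahul and Elena → score 3.
Rahul: beats Lena, Jonas, Mei, and Elena; loses to Aisha → score 4.
Mei: beats Lena, Aisha, and Elena; loses to Jonas and Rahul → score 3.
Aisha: beats Rahul; loses to Lena, Jonas, Mei, and Elena → score 1.
Elena: beats Lena, Jonas, and Aisha; loses to Rahul and Mei → score 3.
Rahul has the best pairwise record.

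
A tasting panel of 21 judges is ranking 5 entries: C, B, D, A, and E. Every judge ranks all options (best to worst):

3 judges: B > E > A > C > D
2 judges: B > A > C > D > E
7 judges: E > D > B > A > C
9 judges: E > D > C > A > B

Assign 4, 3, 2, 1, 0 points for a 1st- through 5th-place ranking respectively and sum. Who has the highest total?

C: 3·1 + 2·2 + 7·0 + 9·2 = 25
B: 3·4 + 2·4 + 7·2 + 9·0 = 34
D: 3·0 + 2·1 + 7·3 + 9·3 = 50
A: 3·2 + 2·3 + 7·1 + 9·1 = 28
E: 3·3 + 2·0 + 7·4 + 9·4 = 73
E has the highest Borda score (73).

E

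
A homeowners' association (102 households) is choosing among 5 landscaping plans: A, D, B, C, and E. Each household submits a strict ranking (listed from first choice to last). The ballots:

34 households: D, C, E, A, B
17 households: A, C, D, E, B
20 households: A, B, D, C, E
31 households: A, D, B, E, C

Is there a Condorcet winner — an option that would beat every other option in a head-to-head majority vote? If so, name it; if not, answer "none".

A vs D: 68–34 for A.
A vs B: 102–0 for A.
A vs C: 68–34 for A.
A vs E: 68–34 for A.
A beats every other option head-to-head.

A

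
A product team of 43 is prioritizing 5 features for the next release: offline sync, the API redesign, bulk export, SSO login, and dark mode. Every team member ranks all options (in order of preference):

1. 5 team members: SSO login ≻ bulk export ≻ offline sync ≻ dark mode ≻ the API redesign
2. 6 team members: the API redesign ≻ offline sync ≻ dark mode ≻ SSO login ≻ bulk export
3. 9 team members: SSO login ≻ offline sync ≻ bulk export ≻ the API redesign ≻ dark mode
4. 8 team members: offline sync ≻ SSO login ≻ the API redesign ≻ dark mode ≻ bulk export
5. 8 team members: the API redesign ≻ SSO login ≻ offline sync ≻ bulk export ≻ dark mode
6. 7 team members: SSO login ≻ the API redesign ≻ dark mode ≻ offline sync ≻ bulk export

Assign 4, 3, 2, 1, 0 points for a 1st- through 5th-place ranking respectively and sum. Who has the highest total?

SSO login

offline sync: 5·2 + 6·3 + 9·3 + 8·4 + 8·2 + 7·1 = 110
the API redesign: 5·0 + 6·4 + 9·1 + 8·2 + 8·4 + 7·3 = 102
bulk export: 5·3 + 6·0 + 9·2 + 8·0 + 8·1 + 7·0 = 41
SSO login: 5·4 + 6·1 + 9·4 + 8·3 + 8·3 + 7·4 = 138
dark mode: 5·1 + 6·2 + 9·0 + 8·1 + 8·0 + 7·2 = 39
SSO login has the highest Borda score (138).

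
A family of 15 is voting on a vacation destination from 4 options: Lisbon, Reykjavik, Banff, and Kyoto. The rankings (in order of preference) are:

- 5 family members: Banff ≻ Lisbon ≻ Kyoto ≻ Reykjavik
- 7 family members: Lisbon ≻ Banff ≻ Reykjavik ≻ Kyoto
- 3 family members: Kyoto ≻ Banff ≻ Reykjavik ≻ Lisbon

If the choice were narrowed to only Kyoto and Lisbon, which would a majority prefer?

Lisbon

Voters preferring Kyoto to Lisbon: 3; preferring Lisbon to Kyoto: 12.
Lisbon wins the head-to-head.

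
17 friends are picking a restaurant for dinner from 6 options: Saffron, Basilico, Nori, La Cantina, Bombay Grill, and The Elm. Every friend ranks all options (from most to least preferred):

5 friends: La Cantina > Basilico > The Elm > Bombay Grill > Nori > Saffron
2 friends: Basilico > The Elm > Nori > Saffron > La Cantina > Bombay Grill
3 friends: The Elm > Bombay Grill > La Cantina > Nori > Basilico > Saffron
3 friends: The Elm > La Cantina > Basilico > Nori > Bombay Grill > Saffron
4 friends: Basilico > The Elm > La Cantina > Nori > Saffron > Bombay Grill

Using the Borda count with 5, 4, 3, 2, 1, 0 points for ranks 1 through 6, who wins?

The Elm

Saffron: 5·0 + 2·2 + 3·0 + 3·0 + 4·1 = 8
Basilico: 5·4 + 2·5 + 3·1 + 3·3 + 4·5 = 62
Nori: 5·1 + 2·3 + 3·2 + 3·2 + 4·2 = 31
La Cantina: 5·5 + 2·1 + 3·3 + 3·4 + 4·3 = 60
Bombay Grill: 5·2 + 2·0 + 3·4 + 3·1 + 4·0 = 25
The Elm: 5·3 + 2·4 + 3·5 + 3·5 + 4·4 = 69
The Elm has the highest Borda score (69).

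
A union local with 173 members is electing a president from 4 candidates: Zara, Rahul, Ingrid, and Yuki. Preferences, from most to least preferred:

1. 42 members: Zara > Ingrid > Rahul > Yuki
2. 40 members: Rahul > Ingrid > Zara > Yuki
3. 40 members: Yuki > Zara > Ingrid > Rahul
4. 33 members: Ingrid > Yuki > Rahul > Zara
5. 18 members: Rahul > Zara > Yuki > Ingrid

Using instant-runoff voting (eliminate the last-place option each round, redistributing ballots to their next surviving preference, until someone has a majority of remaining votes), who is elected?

Rahul

Round 1: Zara 42, Rahul 58, Ingrid 33, Yuki 40. Eliminate Ingrid.
Round 2: Zara 42, Rahul 58, Yuki 73. Eliminate Zara.
Round 3: Rahul 100, Yuki 73. Rahul has a majority.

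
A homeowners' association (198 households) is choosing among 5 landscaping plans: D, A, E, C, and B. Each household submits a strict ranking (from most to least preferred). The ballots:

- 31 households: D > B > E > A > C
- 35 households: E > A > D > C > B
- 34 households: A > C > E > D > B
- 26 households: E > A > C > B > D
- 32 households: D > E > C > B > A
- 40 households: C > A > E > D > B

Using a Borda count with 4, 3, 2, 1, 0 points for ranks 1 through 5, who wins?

D: 31·4 + 35·2 + 34·1 + 26·0 + 32·4 + 40·1 = 396
A: 31·1 + 35·3 + 34·4 + 26·3 + 32·0 + 40·3 = 470
E: 31·2 + 35·4 + 34·2 + 26·4 + 32·3 + 40·2 = 550
C: 31·0 + 35·1 + 34·3 + 26·2 + 32·2 + 40·4 = 413
B: 31·3 + 35·0 + 34·0 + 26·1 + 32·1 + 40·0 = 151
E has the highest Borda score (550).

E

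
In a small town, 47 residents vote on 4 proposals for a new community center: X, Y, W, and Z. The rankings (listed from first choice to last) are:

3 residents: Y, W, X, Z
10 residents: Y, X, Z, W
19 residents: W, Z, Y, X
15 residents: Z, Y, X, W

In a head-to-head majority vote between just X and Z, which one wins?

Voters preferring X to Z: 13; preferring Z to X: 34.
Z wins the head-to-head.

Z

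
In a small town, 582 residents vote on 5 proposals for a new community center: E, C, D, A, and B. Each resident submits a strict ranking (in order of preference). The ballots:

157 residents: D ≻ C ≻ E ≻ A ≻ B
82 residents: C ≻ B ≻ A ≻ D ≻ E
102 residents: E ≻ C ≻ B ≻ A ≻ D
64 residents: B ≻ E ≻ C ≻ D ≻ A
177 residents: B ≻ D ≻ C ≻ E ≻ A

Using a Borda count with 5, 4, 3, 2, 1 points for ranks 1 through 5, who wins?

C

E: 157·3 + 82·1 + 102·5 + 64·4 + 177·2 = 1673
C: 157·4 + 82·5 + 102·4 + 64·3 + 177·3 = 2169
D: 157·5 + 82·2 + 102·1 + 64·2 + 177·4 = 1887
A: 157·2 + 82·3 + 102·2 + 64·1 + 177·1 = 1005
B: 157·1 + 82·4 + 102·3 + 64·5 + 177·5 = 1996
C has the highest Borda score (2169).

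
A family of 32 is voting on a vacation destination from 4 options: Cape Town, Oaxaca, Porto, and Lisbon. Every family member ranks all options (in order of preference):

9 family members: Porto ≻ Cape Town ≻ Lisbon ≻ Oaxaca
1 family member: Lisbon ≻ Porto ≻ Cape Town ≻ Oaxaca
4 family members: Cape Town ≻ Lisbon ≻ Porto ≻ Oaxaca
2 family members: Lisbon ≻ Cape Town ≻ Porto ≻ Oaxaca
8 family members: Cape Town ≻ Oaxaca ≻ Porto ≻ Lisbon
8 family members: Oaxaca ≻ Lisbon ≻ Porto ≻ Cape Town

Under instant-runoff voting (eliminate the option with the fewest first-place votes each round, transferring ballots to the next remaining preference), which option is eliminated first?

Round 1: Cape Town 12, Oaxaca 8, Porto 9, Lisbon 3. Eliminate Lisbon.

Lisbon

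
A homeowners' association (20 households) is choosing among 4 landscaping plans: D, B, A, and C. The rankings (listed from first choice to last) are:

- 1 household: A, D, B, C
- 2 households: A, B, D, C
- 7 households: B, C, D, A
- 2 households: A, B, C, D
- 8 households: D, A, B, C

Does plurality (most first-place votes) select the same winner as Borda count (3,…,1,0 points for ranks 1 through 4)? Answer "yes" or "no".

Plurality — first-place votes: D 8, B 7, A 5, C 0. Winner: D.
Borda — scores: D 35, B 38, A 31, C 16. Winner: B.
The two methods disagree.

no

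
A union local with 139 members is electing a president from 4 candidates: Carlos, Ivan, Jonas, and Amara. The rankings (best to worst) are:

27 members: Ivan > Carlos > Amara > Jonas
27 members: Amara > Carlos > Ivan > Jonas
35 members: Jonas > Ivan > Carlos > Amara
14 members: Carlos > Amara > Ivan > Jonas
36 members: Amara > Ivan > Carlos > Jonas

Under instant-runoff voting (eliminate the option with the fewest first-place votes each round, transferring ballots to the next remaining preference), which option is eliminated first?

Carlos

Round 1: Carlos 14, Ivan 27, Jonas 35, Amara 63. Eliminate Carlos.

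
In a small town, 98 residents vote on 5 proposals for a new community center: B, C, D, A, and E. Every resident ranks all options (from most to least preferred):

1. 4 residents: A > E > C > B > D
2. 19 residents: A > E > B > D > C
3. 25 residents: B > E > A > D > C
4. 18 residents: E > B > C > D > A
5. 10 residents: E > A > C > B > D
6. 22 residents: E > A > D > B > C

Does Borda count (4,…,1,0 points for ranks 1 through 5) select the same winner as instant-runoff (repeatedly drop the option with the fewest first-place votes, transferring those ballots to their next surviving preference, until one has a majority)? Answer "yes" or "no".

yes

Borda — scores: B 228, C 64, D 106, A 238, E 344. Winner: E.
Instant-runoff — R1 B 25, C 0, D 0, A 23, E 50 (E winner). Winner: E.
The two methods agree.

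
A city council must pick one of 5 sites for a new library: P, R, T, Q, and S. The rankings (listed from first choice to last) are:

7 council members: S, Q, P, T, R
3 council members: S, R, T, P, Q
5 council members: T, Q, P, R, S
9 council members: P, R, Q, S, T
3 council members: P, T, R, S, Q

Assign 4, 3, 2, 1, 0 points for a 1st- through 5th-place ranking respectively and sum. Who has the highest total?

P

P: 7·2 + 3·1 + 5·2 + 9·4 + 3·4 = 75
R: 7·0 + 3·3 + 5·1 + 9·3 + 3·2 = 47
T: 7·1 + 3·2 + 5·4 + 9·0 + 3·3 = 42
Q: 7·3 + 3·0 + 5·3 + 9·2 + 3·0 = 54
S: 7·4 + 3·4 + 5·0 + 9·1 + 3·1 = 52
P has the highest Borda score (75).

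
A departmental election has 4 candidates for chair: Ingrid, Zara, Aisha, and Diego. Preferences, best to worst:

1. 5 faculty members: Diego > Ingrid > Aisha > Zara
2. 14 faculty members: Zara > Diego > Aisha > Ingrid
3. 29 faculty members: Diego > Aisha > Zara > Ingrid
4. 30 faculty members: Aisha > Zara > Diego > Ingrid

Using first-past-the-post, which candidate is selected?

Diego

First-place votes: Ingrid 0, Zara 14, Aisha 30, Diego 34.
Diego has the most first-place votes.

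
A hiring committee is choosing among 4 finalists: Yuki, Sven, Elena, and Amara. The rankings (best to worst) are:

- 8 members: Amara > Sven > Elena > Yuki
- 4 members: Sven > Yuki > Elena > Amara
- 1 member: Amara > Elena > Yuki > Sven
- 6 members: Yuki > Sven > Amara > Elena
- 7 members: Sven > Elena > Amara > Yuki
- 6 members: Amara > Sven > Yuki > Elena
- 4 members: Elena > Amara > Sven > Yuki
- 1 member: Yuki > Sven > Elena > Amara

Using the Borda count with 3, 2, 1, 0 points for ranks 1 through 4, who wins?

Yuki: 8·0 + 4·2 + 1·1 + 6·3 + 7·0 + 6·1 + 4·0 + 1·3 = 36
Sven: 8·2 + 4·3 + 1·0 + 6·2 + 7·3 + 6·2 + 4·1 + 1·2 = 79
Elena: 8·1 + 4·1 + 1·2 + 6·0 + 7·2 + 6·0 + 4·3 + 1·1 = 41
Amara: 8·3 + 4·0 + 1·3 + 6·1 + 7·1 + 6·3 + 4·2 + 1·0 = 66
Sven has the highest Borda score (79).

Sven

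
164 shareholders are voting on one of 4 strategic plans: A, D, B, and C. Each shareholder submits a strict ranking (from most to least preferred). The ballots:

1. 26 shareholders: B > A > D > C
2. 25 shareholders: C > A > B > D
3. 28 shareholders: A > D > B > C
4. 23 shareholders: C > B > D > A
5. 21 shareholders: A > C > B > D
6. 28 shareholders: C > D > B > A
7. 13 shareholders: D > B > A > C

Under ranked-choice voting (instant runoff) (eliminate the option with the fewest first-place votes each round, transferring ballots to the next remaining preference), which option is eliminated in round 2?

Round 1: A 49, D 13, B 26, C 76. Eliminate D.
Round 2: A 49, B 39, C 76. Eliminate B.

B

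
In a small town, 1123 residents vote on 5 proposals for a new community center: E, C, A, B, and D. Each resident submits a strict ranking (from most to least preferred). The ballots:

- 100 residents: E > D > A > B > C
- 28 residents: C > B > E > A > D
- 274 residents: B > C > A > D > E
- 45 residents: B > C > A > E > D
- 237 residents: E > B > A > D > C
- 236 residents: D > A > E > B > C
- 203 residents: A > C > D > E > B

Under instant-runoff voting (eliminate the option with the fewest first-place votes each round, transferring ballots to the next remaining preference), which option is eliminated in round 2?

Round 1: E 337, C 28, A 203, B 319, D 236. Eliminate C.
Round 2: E 337, A 203, B 347, D 236. Eliminate A.

A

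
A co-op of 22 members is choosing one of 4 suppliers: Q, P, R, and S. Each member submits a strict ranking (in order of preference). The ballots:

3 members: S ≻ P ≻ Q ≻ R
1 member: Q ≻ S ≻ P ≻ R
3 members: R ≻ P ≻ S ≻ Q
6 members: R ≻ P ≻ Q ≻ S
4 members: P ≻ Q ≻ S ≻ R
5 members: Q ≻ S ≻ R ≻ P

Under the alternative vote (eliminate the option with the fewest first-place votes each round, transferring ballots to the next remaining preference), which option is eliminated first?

S

Round 1: Q 6, P 4, R 9, S 3. Eliminate S.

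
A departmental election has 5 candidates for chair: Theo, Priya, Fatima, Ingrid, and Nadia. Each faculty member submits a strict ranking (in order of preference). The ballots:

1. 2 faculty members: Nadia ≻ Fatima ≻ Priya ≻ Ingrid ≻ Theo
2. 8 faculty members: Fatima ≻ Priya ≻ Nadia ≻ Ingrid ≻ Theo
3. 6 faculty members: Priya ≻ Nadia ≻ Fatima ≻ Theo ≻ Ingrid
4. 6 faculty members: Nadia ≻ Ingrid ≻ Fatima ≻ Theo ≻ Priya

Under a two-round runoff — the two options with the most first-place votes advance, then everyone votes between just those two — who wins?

Round 1 first-place votes: Theo 0, Priya 6, Fatima 8, Ingrid 0, Nadia 8.
Fatima and Nadia advance.
Runoff: Fatima is preferred to Nadia by 8 voters; Nadia by 14.
Nadia wins the runoff.

Nadia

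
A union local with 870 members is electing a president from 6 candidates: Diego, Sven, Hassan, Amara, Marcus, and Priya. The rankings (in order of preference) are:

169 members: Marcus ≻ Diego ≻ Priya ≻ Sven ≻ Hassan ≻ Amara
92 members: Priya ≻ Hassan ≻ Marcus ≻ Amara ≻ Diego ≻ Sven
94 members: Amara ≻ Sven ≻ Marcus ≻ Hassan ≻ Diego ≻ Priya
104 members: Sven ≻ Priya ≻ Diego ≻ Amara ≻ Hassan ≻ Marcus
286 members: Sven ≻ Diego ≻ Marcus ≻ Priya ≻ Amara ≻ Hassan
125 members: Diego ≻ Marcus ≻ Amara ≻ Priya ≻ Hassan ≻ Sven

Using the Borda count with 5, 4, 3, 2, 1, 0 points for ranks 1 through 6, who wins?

Diego: 169·4 + 92·1 + 94·1 + 104·3 + 286·4 + 125·5 = 2943
Sven: 169·2 + 92·0 + 94·4 + 104·5 + 286·5 + 125·0 = 2664
Hassan: 169·1 + 92·4 + 94·2 + 104·1 + 286·0 + 125·1 = 954
Amara: 169·0 + 92·2 + 94·5 + 104·2 + 286·1 + 125·3 = 1523
Marcus: 169·5 + 92·3 + 94·3 + 104·0 + 286·3 + 125·4 = 2761
Priya: 169·3 + 92·5 + 94·0 + 104·4 + 286·2 + 125·2 = 2205
Diego has the highest Borda score (2943).

Diego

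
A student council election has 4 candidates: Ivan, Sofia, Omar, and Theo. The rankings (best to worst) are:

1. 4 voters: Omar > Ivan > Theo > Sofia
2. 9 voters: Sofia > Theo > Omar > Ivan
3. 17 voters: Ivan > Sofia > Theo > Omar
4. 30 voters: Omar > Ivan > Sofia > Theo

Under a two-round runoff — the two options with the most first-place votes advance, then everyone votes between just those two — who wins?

Round 1 first-place votes: Ivan 17, Sofia 9, Omar 34, Theo 0.
Omar and Ivan advance.
Runoff: Omar is preferred to Ivan by 43 voters; Ivan by 17.
Omar wins the runoff.

Omar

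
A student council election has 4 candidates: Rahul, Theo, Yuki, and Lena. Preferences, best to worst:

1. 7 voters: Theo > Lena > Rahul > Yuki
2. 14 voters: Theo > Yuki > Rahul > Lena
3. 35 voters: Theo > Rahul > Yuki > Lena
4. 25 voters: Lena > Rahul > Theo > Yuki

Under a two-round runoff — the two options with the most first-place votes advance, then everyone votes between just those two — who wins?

Round 1 first-place votes: Rahul 0, Theo 56, Yuki 0, Lena 25.
Theo and Lena advance.
Runoff: Theo is preferred to Lena by 56 voters; Lena by 25.
Theo wins the runoff.

Theo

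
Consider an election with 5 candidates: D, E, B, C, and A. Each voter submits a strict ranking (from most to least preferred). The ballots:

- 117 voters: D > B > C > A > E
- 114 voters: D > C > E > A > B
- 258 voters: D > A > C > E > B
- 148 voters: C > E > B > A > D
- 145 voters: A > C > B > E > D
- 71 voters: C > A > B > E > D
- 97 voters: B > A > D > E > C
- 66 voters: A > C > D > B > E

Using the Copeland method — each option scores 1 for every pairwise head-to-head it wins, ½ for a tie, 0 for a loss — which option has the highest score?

D: beats E, B, and C; loses to A → score 3.
E: beats B; loses to D, C, and A → score 1.
B: loses to D, E, C, and A → score 0.
C: beats E and B; loses to D and A → score 2.
A: beats D, E, B, and C → score 4.
A has the best pairwise record.

A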